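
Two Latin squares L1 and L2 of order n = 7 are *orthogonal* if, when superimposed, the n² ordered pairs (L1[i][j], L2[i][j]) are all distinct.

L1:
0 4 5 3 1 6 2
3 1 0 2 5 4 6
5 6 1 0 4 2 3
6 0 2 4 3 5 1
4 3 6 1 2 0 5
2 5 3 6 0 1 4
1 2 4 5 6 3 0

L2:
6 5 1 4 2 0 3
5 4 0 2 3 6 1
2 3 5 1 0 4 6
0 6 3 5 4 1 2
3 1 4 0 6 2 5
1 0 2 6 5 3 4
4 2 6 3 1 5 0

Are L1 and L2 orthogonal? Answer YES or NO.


Form the n² = 49 superimposed pairs (L1[i][j], L2[i][j]), row by row (rows and columns indexed from 0):
row 0: (0,6) (4,5) (5,1) (3,4) (1,2) (6,0) (2,3)
row 1: (3,5) (1,4) (0,0) (2,2) (5,3) (4,6) (6,1)
row 2: (5,2) (6,3) (1,5) (0,1) (4,0) (2,4) (3,6)
row 3: (6,0) (0,6) (2,3) (4,5) (3,4) (5,1) (1,2)
row 4: (4,3) (3,1) (6,4) (1,0) (2,6) (0,2) (5,5)
row 5: (2,1) (5,0) (3,2) (6,6) (0,5) (1,3) (4,4)
row 6: (1,4) (2,2) (4,6) (5,3) (6,1) (3,5) (0,0)
Orthogonality requires all 49 pairs distinct.
But the pair (6,0) repeats: cell (0,5) has L1 = 6, L2 = 0, and cell (3,0) has L1 = 6, L2 = 0.
A repeated pair means some other pair never occurs (only 35 distinct pairs out of 49), so the squares are not orthogonal.
Conclusion: NO.

NO


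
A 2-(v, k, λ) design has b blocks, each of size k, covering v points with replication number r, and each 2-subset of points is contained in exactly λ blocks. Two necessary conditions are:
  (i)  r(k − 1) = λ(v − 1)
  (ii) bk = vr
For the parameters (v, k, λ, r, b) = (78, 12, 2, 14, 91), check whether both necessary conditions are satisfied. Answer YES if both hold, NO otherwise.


Condition (i): r(k − 1) = 14·11 = 154; λ(v − 1) = 2·77 = 154. Match? YES.
Condition (ii): bk = 91·12 = 1092; vr = 78·14 = 1092. Match? YES.
Both conditions hold? YES.

YES


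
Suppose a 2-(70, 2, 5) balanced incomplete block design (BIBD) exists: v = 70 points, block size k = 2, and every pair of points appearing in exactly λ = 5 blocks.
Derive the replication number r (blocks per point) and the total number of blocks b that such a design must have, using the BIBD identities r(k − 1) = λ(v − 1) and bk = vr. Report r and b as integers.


Any 2-(v, k, λ) BIBD satisfies two necessary conditions:
  (i)  Each point sits in r blocks, and counting incidences through any fixed point gives r(k − 1) = λ(v − 1), so r = λ(v − 1)/(k − 1).
  (ii) Total incidences bk = vr, so b = vr/k.
Step 1: r = λ(v − 1)/(k − 1) = 5·(70 − 1)/(2 − 1) = 5·69/1 = 345/1 = 345.
Step 2: b = vr/k = 70·345/2 = 24150/2 = 12075.
Check integrality: r = 345 ∈ Z ✓, b = 12075 ∈ Z ✓.
(These identities are necessary conditions: they determine r and b for any design with these parameters, but do not by themselves prove that one exists.)

r = 345, b = 12075.


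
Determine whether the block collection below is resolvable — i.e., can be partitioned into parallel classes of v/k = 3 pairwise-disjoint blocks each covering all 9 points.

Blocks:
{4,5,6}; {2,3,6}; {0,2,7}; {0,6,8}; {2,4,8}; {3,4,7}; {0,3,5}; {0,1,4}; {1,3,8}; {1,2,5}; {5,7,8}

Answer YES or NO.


v = 9, block size k = 3, number of blocks = 11.
For resolvability, blocks must partition into parallel classes of size v/k = 3.
Total blocks must therefore be a multiple of 3: 11 = 3·3 + 2 ⇒ not divisible ✗.
Resolvable? NO.

NO


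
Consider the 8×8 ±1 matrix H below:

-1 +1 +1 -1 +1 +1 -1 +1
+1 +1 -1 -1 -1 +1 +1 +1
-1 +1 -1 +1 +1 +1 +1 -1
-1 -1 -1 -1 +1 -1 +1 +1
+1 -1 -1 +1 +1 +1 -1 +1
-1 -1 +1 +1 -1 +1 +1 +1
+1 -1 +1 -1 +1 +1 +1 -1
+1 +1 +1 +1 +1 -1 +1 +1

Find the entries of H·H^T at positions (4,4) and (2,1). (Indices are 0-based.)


Row 1 of H: [1, 1, -1, -1, -1, 1, 1, 1].
Row 2 of H: [-1, 1, -1, 1, 1, 1, 1, -1].
Row 4 of H: [1, -1, -1, 1, 1, 1, -1, 1].
(H·H^T)[4][4] = Σ_j H[4][j]·H[4][j] = (1)² + (-1)² + (-1)² + (1)² + (1)² + (1)² + (-1)² + (1)² = 1 + 1 + 1 + 1 + 1 + 1 + 1 + 1 = 8.
(H·H^T)[2][1] = Σ_j H[2][j]·H[1][j] = (-1)·(1) + (1)·(1) + (-1)·(-1) + (1)·(-1) + (1)·(-1) + (1)·(1) + (1)·(1) + (-1)·(1) = -1 + 1 + 1 + -1 + -1 + 1 + 1 + -1 = 0.
So rows 2 and 1 are orthogonal; the diagonal entry equals n = 8.

(4,4) entry = 8; (2,1) entry = 0.


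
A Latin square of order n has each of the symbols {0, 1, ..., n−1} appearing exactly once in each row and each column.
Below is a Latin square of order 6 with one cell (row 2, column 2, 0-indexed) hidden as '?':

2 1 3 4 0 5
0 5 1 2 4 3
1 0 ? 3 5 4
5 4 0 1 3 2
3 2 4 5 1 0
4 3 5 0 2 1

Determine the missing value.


Row 2 contains symbols [0, 1, 3, 4, 5] — missing [2].
Column 2 contains symbols [0, 1, 3, 4, 5] — missing [2].
The missing symbol must appear in both missing sets; intersection = [2].
Therefore the hidden value is 2.

Missing value = 2.


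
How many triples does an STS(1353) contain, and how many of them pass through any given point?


An STS(v) is a 2-(v, 3, 1) BIBD: block size k = 3, λ = 1.
Replication: r(k − 1) = λ(v − 1) ⇒ r·2 = 1353 − 1 = 1352 ⇒ r = 676.
Block count: bk = vr ⇒ b·3 = 1353·676 = 914628 ⇒ b = 304876.

r = 676, b = 304876.


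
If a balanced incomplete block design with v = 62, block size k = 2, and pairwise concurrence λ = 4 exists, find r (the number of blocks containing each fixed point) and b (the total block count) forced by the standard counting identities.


Any 2-(v, k, λ) BIBD satisfies two necessary conditions:
  (i)  Each point sits in r blocks, and counting incidences through any fixed point gives r(k − 1) = λ(v − 1), so r = λ(v − 1)/(k − 1).
  (ii) Total incidences bk = vr, so b = vr/k.
Step 1: r = λ(v − 1)/(k − 1) = 4·(62 − 1)/(2 − 1) = 4·61/1 = 244/1 = 244.
Step 2: b = vr/k = 62·244/2 = 15128/2 = 7564.
Check integrality: r = 244 ∈ Z ✓, b = 7564 ∈ Z ✓.
(These identities are necessary conditions: they determine r and b for any design with these parameters, but do not by themselves prove that one exists.)

r = 244, b = 7564.


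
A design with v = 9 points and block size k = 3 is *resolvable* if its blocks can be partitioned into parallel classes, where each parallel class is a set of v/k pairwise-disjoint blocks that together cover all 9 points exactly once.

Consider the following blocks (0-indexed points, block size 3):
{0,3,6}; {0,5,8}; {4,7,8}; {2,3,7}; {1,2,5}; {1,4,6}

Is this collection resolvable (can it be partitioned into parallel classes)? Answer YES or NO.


v = 9, block size k = 3, number of blocks = 6.
For resolvability, blocks must partition into parallel classes of size v/k = 3.
Total blocks must therefore be a multiple of 3: 6 = 3·2 + 0 ⇒ divisible ✓.
Greedy packing gives 2 candidate class(es). Each should be a full parallel class (size 3, covers all 9 points).
  Class 1 (3 blocks): {0,3,6}; {4,7,8}; {1,2,5}. Points covered: [0, 1, 2, 3, 4, 5, 6, 7, 8].
  Class 2 (3 blocks): {0,5,8}; {2,3,7}; {1,4,6}. Points covered: [0, 1, 2, 3, 4, 5, 6, 7, 8].
All classes full (size 3)? YES. All classes cover every point? YES.
Resolvable? YES.

YES


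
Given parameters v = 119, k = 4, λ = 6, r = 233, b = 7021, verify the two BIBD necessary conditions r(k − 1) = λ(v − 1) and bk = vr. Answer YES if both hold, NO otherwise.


Condition (i): r(k − 1) = 233·3 = 699; λ(v − 1) = 6·118 = 708. Match? NO.
Condition (ii): bk = 7021·4 = 28084; vr = 119·233 = 27727. Match? NO.
Both conditions hold? NO.

NO


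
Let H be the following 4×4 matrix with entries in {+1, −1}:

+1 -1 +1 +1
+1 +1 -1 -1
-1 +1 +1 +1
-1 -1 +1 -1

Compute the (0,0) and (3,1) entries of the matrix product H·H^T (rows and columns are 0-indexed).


Row 0 of H: [1, -1, 1, 1].
Row 1 of H: [1, 1, -1, -1].
Row 3 of H: [-1, -1, 1, -1].
(H·H^T)[0][0] = Σ_j H[0][j]·H[0][j] = (1)² + (-1)² + (1)² + (1)² = 1 + 1 + 1 + 1 = 4.
(H·H^T)[3][1] = Σ_j H[3][j]·H[1][j] = (-1)·(1) + (-1)·(1) + (1)·(-1) + (-1)·(-1) = -1 + -1 + -1 + 1 = -2.
Rows 3 and 1 are not orthogonal (dot product = -2 ≠ 0), so H is not a Hadamard matrix.

(0,0) entry = 4; (3,1) entry = -2.


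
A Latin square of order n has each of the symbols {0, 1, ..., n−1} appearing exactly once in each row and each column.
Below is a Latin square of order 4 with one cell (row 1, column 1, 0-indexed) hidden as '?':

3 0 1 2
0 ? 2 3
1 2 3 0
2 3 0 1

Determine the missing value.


Row 1 contains symbols [0, 2, 3] — missing [1].
Column 1 contains symbols [0, 2, 3] — missing [1].
The missing symbol must appear in both missing sets; intersection = [1].
Therefore the hidden value is 1.

Missing value = 1.


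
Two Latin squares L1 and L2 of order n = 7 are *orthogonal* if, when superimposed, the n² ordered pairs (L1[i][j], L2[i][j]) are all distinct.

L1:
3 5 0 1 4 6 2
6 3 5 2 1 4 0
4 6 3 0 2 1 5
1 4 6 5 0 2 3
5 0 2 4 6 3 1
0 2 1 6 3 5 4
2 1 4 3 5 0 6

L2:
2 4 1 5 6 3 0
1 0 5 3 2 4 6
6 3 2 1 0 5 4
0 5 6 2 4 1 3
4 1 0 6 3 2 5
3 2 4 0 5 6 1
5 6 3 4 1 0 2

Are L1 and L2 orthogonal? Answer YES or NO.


Form the n² = 49 superimposed pairs (L1[i][j], L2[i][j]), row by row (rows and columns indexed from 0):
row 0: (3,2) (5,4) (0,1) (1,5) (4,6) (6,3) (2,0)
row 1: (6,1) (3,0) (5,5) (2,3) (1,2) (4,4) (0,6)
row 2: (4,6) (6,3) (3,2) (0,1) (2,0) (1,5) (5,4)
row 3: (1,0) (4,5) (6,6) (5,2) (0,4) (2,1) (3,3)
row 4: (5,4) (0,1) (2,0) (4,6) (6,3) (3,2) (1,5)
row 5: (0,3) (2,2) (1,4) (6,0) (3,5) (5,6) (4,1)
row 6: (2,5) (1,6) (4,3) (3,4) (5,1) (0,0) (6,2)
Orthogonality requires all 49 pairs distinct.
But the pair (4,6) repeats: cell (0,4) has L1 = 4, L2 = 6, and cell (2,0) has L1 = 4, L2 = 6.
A repeated pair means some other pair never occurs (only 35 distinct pairs out of 49), so the squares are not orthogonal.
Conclusion: NO.

NO


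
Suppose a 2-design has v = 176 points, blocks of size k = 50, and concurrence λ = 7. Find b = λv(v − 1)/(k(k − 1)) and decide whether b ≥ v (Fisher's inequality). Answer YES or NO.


r = λ(v − 1)/(k − 1) = 7·175/49 = 25.
b = vr/k = 176·25/50 = 88.
Fisher's inequality: b ≥ v ⇔ 88 ≥ 176? NO.

NO


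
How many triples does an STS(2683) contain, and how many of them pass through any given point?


An STS(v) is a 2-(v, 3, 1) BIBD: block size k = 3, λ = 1.
Replication: r(k − 1) = λ(v − 1) ⇒ r·2 = 2683 − 1 = 2682 ⇒ r = 1341.
Block count: b = v(v − 1)/6 = 2683·2682/6 = 7195806/6 = 1199301.

r = 1341, b = 1199301.


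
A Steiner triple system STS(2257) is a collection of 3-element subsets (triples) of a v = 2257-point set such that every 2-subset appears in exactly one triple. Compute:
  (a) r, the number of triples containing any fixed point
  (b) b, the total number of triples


An STS(v) is a 2-(v, 3, 1) BIBD: block size k = 3, λ = 1.
Replication: r(k − 1) = λ(v − 1) ⇒ r·2 = 2257 − 1 = 2256 ⇒ r = 1128.
Block count: bk = vr ⇒ b·3 = 2257·1128 = 2545896 ⇒ b = 848632.

r = 1128, b = 848632.


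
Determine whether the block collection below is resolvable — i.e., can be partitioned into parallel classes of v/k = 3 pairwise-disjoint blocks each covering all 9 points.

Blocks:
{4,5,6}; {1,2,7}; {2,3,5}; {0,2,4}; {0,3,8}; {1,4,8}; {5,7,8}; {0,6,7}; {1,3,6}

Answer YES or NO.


v = 9, block size k = 3, number of blocks = 9.
For resolvability, blocks must partition into parallel classes of size v/k = 3.
Total blocks must therefore be a multiple of 3: 9 = 3·3 + 0 ⇒ divisible ✓.
Greedy packing gives 3 candidate class(es). Each should be a full parallel class (size 3, covers all 9 points).
  Class 1 (3 blocks): {4,5,6}; {1,2,7}; {0,3,8}. Points covered: [0, 1, 2, 3, 4, 5, 6, 7, 8].
  Class 2 (3 blocks): {2,3,5}; {1,4,8}; {0,6,7}. Points covered: [0, 1, 2, 3, 4, 5, 6, 7, 8].
  Class 3 (3 blocks): {0,2,4}; {5,7,8}; {1,3,6}. Points covered: [0, 1, 2, 3, 4, 5, 6, 7, 8].
All classes full (size 3)? YES. All classes cover every point? YES.
Resolvable? YES.

YES


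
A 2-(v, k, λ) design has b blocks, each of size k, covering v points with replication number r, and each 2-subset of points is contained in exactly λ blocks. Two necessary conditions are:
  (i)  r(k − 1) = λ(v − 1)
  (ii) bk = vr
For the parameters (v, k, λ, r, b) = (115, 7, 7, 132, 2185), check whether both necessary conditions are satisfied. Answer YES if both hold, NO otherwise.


Condition (i): r(k − 1) = 132·6 = 792; λ(v − 1) = 7·114 = 798. Match? NO.
Condition (ii): bk = 2185·7 = 15295; vr = 115·132 = 15180. Match? NO.
Both conditions hold? NO.

NO


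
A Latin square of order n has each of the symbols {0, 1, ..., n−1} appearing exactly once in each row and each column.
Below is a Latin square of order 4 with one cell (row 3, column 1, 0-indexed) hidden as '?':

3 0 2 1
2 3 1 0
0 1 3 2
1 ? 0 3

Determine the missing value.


Row 3 contains symbols [0, 1, 3] — missing [2].
Column 1 contains symbols [0, 1, 3] — missing [2].
The missing symbol must appear in both missing sets; intersection = [2].
Therefore the hidden value is 2.

Missing value = 2.


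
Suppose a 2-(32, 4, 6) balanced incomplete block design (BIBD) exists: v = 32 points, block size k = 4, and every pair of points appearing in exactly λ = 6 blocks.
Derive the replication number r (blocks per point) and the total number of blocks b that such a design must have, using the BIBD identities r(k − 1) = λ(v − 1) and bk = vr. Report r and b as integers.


Any 2-(v, k, λ) BIBD satisfies two necessary conditions:
  (i)  Each point sits in r blocks, and counting incidences through any fixed point gives r(k − 1) = λ(v − 1), so r = λ(v − 1)/(k − 1).
  (ii) Total incidences bk = vr, so b = vr/k.
Step 1: r = λ(v − 1)/(k − 1) = 6·(32 − 1)/(4 − 1) = 6·31/3 = 186/3 = 62.
Step 2: b = vr/k = 32·62/4 = 1984/4 = 496.
Check integrality: r = 62 ∈ Z ✓, b = 496 ∈ Z ✓.
(These identities are necessary conditions: they determine r and b for any design with these parameters, but do not by themselves prove that one exists.)

r = 62, b = 496.


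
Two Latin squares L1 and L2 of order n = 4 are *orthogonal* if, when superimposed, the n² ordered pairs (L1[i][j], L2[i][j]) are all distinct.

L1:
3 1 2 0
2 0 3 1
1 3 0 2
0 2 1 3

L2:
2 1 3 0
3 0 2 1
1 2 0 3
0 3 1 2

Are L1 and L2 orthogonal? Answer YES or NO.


Form the n² = 16 superimposed pairs (L1[i][j], L2[i][j]), row by row (rows and columns indexed from 0):
row 0: (3,2) (1,1) (2,3) (0,0)
row 1: (2,3) (0,0) (3,2) (1,1)
row 2: (1,1) (3,2) (0,0) (2,3)
row 3: (0,0) (2,3) (1,1) (3,2)
Orthogonality requires all 16 pairs distinct.
But the pair (2,3) repeats: cell (0,2) has L1 = 2, L2 = 3, and cell (1,0) has L1 = 2, L2 = 3.
A repeated pair means some other pair never occurs (only 4 distinct pairs out of 16), so the squares are not orthogonal.
Conclusion: NO.

NO


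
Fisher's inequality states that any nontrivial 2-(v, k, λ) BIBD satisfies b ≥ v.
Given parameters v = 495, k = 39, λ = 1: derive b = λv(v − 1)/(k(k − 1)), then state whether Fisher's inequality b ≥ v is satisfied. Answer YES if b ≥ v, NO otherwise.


b = λv(v − 1)/(k(k − 1)) = 1·495·494/(39·38) = 244530/1482 = 165.
Compare with v = 495: b < v, so Fisher's inequality fails.

NO


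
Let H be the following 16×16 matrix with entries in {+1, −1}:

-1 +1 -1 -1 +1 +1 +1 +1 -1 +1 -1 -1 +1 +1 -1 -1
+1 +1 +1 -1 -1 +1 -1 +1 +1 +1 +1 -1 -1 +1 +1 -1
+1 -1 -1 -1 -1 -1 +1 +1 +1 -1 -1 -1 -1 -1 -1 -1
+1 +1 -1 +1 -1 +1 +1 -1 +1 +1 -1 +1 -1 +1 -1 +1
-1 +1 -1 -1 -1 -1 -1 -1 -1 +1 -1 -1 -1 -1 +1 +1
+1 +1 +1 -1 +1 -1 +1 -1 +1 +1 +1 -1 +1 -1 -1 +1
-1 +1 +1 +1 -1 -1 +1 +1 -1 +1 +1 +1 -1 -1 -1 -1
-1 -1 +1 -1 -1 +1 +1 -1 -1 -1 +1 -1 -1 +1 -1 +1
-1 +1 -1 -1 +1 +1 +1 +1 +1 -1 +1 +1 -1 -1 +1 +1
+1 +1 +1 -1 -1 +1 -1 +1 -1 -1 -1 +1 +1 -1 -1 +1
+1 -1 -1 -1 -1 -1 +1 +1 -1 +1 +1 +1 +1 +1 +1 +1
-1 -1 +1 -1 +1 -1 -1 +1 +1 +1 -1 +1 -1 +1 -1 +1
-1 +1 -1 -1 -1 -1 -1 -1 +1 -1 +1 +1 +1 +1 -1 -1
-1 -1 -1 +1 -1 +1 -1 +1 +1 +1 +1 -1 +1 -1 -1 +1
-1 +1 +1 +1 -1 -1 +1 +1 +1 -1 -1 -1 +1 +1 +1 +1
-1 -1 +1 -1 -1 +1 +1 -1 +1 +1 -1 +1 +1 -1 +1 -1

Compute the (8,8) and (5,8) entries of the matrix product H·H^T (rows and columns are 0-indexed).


Row 5 of H: [1, 1, 1, -1, 1, -1, 1, -1, 1, 1, 1, -1, 1, -1, -1, 1].
Row 8 of H: [-1, 1, -1, -1, 1, 1, 1, 1, 1, -1, 1, 1, -1, -1, 1, 1].
(H·H^T)[8][8] = Σ_j H[8][j]·H[8][j] = (-1)² + (1)² + (-1)² + (-1)² + (1)² + (1)² + (1)² + (1)² + (1)² + (-1)² + (1)² + (1)² + (-1)² + (-1)² + (1)² + (1)² = 1 + 1 + 1 + 1 + 1 + 1 + 1 + 1 + 1 + 1 + 1 + 1 + 1 + 1 + 1 + 1 = 16.
(H·H^T)[5][8] = Σ_j H[5][j]·H[8][j] = (1)·(-1) + (1)·(1) + (1)·(-1) + (-1)·(-1) + (1)·(1) + (-1)·(1) + (1)·(1) + (-1)·(1) + (1)·(1) + (1)·(-1) + (1)·(1) + (-1)·(1) + (1)·(-1) + (-1)·(-1) + (-1)·(1) + (1)·(1) = -1 + 1 + -1 + 1 + 1 + -1 + 1 + -1 + 1 + -1 + 1 + -1 + -1 + 1 + -1 + 1 = 0.
So rows 5 and 8 are orthogonal; the diagonal entry equals n = 16.

(8,8) entry = 16; (5,8) entry = 0.


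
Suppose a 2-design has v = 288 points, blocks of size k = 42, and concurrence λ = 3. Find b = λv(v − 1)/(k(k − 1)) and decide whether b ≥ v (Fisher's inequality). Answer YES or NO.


r = λ(v − 1)/(k − 1) = 3·287/41 = 21.
b = vr/k = 288·21/42 = 144.
Fisher's inequality: b ≥ v ⇔ 144 ≥ 288? NO.

NO


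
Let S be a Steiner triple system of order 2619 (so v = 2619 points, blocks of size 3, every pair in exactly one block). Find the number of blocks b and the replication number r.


An STS(v) is a 2-(v, 3, 1) BIBD: block size k = 3, λ = 1.
Replication: r(k − 1) = λ(v − 1) ⇒ r·2 = 2619 − 1 = 2618 ⇒ r = 1309.
Block count: b = v(v − 1)/6 = 2619·2618/6 = 6856542/6 = 1142757.
(Check via bk = vr: 1142757·3 = 3428271 = 2619·1309 = 3428271 ✓.)

r = 1309, b = 1142757.


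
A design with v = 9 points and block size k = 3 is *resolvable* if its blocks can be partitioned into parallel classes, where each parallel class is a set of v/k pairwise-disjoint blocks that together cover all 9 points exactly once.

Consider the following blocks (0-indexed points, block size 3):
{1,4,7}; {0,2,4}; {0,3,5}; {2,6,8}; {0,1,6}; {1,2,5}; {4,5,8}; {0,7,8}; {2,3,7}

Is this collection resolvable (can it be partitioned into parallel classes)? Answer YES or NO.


v = 9, block size k = 3, number of blocks = 9.
For resolvability, blocks must partition into parallel classes of size v/k = 3.
Total blocks must therefore be a multiple of 3: 9 = 3·3 + 0 ⇒ divisible ✓.
Consider block {0,2,4}. It intersects every other block in the collection, so no parallel class of size 3 can contain it.
Since every block must belong to some parallel class in a resolution, the collection cannot be partitioned into parallel classes.
Resolvable? NO.

NO


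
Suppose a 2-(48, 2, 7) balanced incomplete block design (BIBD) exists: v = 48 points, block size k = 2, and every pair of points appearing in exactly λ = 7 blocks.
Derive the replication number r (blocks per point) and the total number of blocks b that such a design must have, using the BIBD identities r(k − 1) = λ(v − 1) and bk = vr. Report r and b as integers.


Any 2-(v, k, λ) BIBD satisfies two necessary conditions:
  (i)  Each point sits in r blocks, and counting incidences through any fixed point gives r(k − 1) = λ(v − 1), so r = λ(v − 1)/(k − 1).
  (ii) Total incidences bk = vr, so b = vr/k.
Step 1: r = λ(v − 1)/(k − 1) = 7·(48 − 1)/(2 − 1) = 7·47/1 = 329/1 = 329.
Step 2: b = vr/k = 48·329/2 = 15792/2 = 7896.
Check integrality: r = 329 ∈ Z ✓, b = 7896 ∈ Z ✓.
(These identities are necessary conditions: they determine r and b for any design with these parameters, but do not by themselves prove that one exists.)

r = 329, b = 7896.


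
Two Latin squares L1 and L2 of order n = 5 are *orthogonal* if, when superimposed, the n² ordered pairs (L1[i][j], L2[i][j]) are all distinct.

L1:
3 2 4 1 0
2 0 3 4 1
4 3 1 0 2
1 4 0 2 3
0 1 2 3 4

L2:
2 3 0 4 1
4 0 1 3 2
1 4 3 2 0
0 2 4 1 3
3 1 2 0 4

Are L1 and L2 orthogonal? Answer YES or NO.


Form the n² = 25 superimposed pairs (L1[i][j], L2[i][j]), row by row (rows and columns indexed from 0):
row 0: (3,2) (2,3) (4,0) (1,4) (0,1)
row 1: (2,4) (0,0) (3,1) (4,3) (1,2)
row 2: (4,1) (3,4) (1,3) (0,2) (2,0)
row 3: (1,0) (4,2) (0,4) (2,1) (3,3)
row 4: (0,3) (1,1) (2,2) (3,0) (4,4)
Orthogonality requires all 25 pairs distinct.
Check by first coordinate: for each symbol s of L1, list the L2 entries in the n cells where L1 = s; they must all differ.
  L1 = 0: L2 entries (in reading order) 1, 0, 2, 4, 3 — all 5 distinct ✓
  L1 = 1: L2 entries (in reading order) 4, 2, 3, 0, 1 — all 5 distinct ✓
  L1 = 2: L2 entries (in reading order) 3, 4, 0, 1, 2 — all 5 distinct ✓
  L1 = 3: L2 entries (in reading order) 2, 1, 4, 3, 0 — all 5 distinct ✓
  L1 = 4: L2 entries (in reading order) 0, 3, 1, 2, 4 — all 5 distinct ✓
Every symbol of L1 meets every symbol of L2 exactly once, so all 25 pairs are distinct (25 of 25).
Conclusion: YES.

YES


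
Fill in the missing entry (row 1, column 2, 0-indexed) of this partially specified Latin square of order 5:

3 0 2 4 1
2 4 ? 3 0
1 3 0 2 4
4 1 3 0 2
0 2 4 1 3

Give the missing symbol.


Row 1 contains symbols [0, 2, 3, 4] — missing [1].
Column 2 contains symbols [0, 2, 3, 4] — missing [1].
The missing symbol must appear in both missing sets; intersection = [1].
Therefore the hidden value is 1.

Missing value = 1.


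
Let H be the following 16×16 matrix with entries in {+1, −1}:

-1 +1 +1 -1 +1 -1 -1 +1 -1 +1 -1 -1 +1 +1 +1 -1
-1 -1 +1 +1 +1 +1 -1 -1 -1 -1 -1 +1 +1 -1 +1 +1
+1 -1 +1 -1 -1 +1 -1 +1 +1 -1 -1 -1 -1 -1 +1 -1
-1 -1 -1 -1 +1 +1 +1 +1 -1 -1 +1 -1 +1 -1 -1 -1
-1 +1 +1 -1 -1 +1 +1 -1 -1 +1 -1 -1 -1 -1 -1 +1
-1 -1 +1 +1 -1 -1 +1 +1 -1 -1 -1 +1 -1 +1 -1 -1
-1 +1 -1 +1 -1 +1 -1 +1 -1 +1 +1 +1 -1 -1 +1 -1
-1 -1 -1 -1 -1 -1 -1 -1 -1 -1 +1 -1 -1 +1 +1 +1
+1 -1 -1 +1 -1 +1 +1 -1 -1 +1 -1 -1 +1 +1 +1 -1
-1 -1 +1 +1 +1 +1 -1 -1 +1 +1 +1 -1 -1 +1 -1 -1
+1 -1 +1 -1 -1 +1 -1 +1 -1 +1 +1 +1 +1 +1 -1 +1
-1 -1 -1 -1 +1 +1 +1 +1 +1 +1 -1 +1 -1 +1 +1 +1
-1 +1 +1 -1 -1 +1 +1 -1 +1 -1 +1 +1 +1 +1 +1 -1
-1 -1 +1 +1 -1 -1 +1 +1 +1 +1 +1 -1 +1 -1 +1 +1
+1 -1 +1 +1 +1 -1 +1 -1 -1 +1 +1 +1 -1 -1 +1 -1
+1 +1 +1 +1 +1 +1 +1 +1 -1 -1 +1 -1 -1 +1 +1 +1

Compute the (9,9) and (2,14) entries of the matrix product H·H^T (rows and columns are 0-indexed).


Row 2 of H: [1, -1, 1, -1, -1, 1, -1, 1, 1, -1, -1, -1, -1, -1, 1, -1].
Row 9 of H: [-1, -1, 1, 1, 1, 1, -1, -1, 1, 1, 1, -1, -1, 1, -1, -1].
Row 14 of H: [1, -1, 1, 1, 1, -1, 1, -1, -1, 1, 1, 1, -1, -1, 1, -1].
(H·H^T)[9][9] = Σ_j H[9][j]·H[9][j] = (-1)² + (-1)² + (1)² + (1)² + (1)² + (1)² + (-1)² + (-1)² + (1)² + (1)² + (1)² + (-1)² + (-1)² + (1)² + (-1)² + (-1)² = 1 + 1 + 1 + 1 + 1 + 1 + 1 + 1 + 1 + 1 + 1 + 1 + 1 + 1 + 1 + 1 = 16.
(H·H^T)[2][14] = Σ_j H[2][j]·H[14][j] = (1)·(1) + (-1)·(-1) + (1)·(1) + (-1)·(1) + (-1)·(1) + (1)·(-1) + (-1)·(1) + (1)·(-1) + (1)·(-1) + (-1)·(1) + (-1)·(1) + (-1)·(1) + (-1)·(-1) + (-1)·(-1) + (1)·(1) + (-1)·(-1) = 1 + 1 + 1 + -1 + -1 + -1 + -1 + -1 + -1 + -1 + -1 + -1 + 1 + 1 + 1 + 1 = -2.
Rows 2 and 14 are not orthogonal (dot product = -2 ≠ 0), so H is not a Hadamard matrix.

(9,9) entry = 16; (2,14) entry = -2.


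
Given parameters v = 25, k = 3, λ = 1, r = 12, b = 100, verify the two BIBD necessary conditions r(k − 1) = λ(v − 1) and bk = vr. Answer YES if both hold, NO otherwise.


Condition (i): r(k − 1) = 12·2 = 24; λ(v − 1) = 1·24 = 24. Match? YES.
Condition (ii): bk = 100·3 = 300; vr = 25·12 = 300. Match? YES.
Both conditions hold? YES.

YES


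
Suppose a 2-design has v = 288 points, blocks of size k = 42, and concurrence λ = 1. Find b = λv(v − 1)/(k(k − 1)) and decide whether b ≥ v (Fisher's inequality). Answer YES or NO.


b = λv(v − 1)/(k(k − 1)) = 1·288·287/(42·41) = 82656/1722 = 48.
Compare with v = 288: b < v, so Fisher's inequality fails.

NO


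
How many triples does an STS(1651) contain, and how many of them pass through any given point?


An STS(v) is a 2-(v, 3, 1) BIBD: block size k = 3, λ = 1.
Replication: r(k − 1) = λ(v − 1) ⇒ r·2 = 1651 − 1 = 1650 ⇒ r = 825.
Block count: b = v(v − 1)/6 = 1651·1650/6 = 2724150/6 = 454025.
(Check via bk = vr: 454025·3 = 1362075 = 1651·825 = 1362075 ✓.)

r = 825, b = 454025.


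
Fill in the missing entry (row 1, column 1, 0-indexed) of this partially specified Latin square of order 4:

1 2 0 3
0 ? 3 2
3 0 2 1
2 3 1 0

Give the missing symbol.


Row 1 contains symbols [0, 2, 3] — missing [1].
Column 1 contains symbols [0, 2, 3] — missing [1].
The missing symbol must appear in both missing sets; intersection = [1].
Therefore the hidden value is 1.

Missing value = 1.


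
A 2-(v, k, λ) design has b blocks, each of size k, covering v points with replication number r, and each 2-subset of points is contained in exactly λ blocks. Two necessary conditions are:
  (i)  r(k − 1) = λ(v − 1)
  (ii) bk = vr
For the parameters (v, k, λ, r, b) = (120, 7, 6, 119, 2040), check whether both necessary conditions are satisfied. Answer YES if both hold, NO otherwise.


Condition (i): r(k − 1) = 119·6 = 714; λ(v − 1) = 6·119 = 714. Match? YES.
Condition (ii): bk = 2040·7 = 14280; vr = 120·119 = 14280. Match? YES.
Both conditions hold? YES.

YES


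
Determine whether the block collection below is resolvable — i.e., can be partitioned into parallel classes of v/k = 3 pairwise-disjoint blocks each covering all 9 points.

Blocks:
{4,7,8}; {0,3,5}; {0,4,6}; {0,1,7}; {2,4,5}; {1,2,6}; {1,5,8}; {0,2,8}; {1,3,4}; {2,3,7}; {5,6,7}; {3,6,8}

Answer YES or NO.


v = 9, block size k = 3, number of blocks = 12.
For resolvability, blocks must partition into parallel classes of size v/k = 3.
Total blocks must therefore be a multiple of 3: 12 = 3·4 + 0 ⇒ divisible ✓.
Greedy packing gives 4 candidate class(es). Each should be a full parallel class (size 3, covers all 9 points).
  Class 1 (3 blocks): {4,7,8}; {0,3,5}; {1,2,6}. Points covered: [0, 1, 2, 3, 4, 5, 6, 7, 8].
  Class 2 (3 blocks): {0,4,6}; {1,5,8}; {2,3,7}. Points covered: [0, 1, 2, 3, 4, 5, 6, 7, 8].
  Class 3 (3 blocks): {0,1,7}; {2,4,5}; {3,6,8}. Points covered: [0, 1, 2, 3, 4, 5, 6, 7, 8].
  Class 4 (3 blocks): {0,2,8}; {1,3,4}; {5,6,7}. Points covered: [0, 1, 2, 3, 4, 5, 6, 7, 8].
All classes full (size 3)? YES. All classes cover every point? YES.
Resolvable? YES.

YES


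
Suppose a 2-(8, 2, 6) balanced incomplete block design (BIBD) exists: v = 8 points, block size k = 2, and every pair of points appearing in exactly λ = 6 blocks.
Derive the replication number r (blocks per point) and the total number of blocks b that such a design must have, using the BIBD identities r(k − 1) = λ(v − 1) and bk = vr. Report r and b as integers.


Any 2-(v, k, λ) BIBD satisfies two necessary conditions:
  (i)  Each point sits in r blocks, and counting incidences through any fixed point gives r(k − 1) = λ(v − 1), so r = λ(v − 1)/(k − 1).
  (ii) Total incidences bk = vr, so b = vr/k.
Step 1: r = λ(v − 1)/(k − 1) = 6·(8 − 1)/(2 − 1) = 6·7/1 = 42/1 = 42.
Step 2: b = vr/k = 8·42/2 = 336/2 = 168.
Check integrality: r = 42 ∈ Z ✓, b = 168 ∈ Z ✓.
(These identities are necessary conditions: they determine r and b for any design with these parameters, but do not by themselves prove that one exists.)

r = 42, b = 168.


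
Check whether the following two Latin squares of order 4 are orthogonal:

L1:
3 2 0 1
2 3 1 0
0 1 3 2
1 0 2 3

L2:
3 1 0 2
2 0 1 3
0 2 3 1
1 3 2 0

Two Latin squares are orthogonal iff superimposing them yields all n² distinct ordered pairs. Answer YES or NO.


Form the n² = 16 superimposed pairs (L1[i][j], L2[i][j]), row by row (rows and columns indexed from 0):
row 0: (3,3) (2,1) (0,0) (1,2)
row 1: (2,2) (3,0) (1,1) (0,3)
row 2: (0,0) (1,2) (3,3) (2,1)
row 3: (1,1) (0,3) (2,2) (3,0)
Orthogonality requires all 16 pairs distinct.
But the pair (0,0) repeats: cell (0,2) has L1 = 0, L2 = 0, and cell (2,0) has L1 = 0, L2 = 0.
A repeated pair means some other pair never occurs (only 8 distinct pairs out of 16), so the squares are not orthogonal.
Conclusion: NO.

NO


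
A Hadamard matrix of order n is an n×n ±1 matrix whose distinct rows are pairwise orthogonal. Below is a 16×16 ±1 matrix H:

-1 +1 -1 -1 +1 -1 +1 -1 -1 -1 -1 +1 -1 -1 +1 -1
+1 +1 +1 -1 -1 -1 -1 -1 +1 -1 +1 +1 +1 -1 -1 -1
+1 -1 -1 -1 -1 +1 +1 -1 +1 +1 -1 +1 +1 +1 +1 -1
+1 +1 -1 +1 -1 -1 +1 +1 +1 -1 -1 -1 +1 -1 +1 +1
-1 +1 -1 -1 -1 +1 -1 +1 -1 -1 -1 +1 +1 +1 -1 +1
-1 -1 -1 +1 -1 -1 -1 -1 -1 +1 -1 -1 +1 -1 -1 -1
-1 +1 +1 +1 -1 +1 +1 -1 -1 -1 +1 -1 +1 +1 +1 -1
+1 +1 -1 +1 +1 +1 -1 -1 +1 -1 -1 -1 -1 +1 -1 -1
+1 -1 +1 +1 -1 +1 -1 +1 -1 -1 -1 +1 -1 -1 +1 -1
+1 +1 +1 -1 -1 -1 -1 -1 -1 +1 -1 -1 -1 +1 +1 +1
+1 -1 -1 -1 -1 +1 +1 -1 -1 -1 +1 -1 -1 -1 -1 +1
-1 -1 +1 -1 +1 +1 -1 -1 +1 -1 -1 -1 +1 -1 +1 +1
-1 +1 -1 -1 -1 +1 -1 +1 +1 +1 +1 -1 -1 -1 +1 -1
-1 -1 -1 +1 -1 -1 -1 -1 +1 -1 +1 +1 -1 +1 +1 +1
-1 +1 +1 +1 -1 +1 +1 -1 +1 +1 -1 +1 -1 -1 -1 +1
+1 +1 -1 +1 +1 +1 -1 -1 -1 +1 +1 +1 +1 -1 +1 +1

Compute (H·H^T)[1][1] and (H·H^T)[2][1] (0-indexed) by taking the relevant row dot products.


Row 1 of H: [1, 1, 1, -1, -1, -1, -1, -1, 1, -1, 1, 1, 1, -1, -1, -1].
Row 2 of H: [1, -1, -1, -1, -1, 1, 1, -1, 1, 1, -1, 1, 1, 1, 1, -1].
(H·H^T)[1][1] = Σ_j H[1][j]·H[1][j] = (1)² + (1)² + (1)² + (-1)² + (-1)² + (-1)² + (-1)² + (-1)² + (1)² + (-1)² + (1)² + (1)² + (1)² + (-1)² + (-1)² + (-1)² = 1 + 1 + 1 + 1 + 1 + 1 + 1 + 1 + 1 + 1 + 1 + 1 + 1 + 1 + 1 + 1 = 16.
(H·H^T)[2][1] = Σ_j H[2][j]·H[1][j] = (1)·(1) + (-1)·(1) + (-1)·(1) + (-1)·(-1) + (-1)·(-1) + (1)·(-1) + (1)·(-1) + (-1)·(-1) + (1)·(1) + (1)·(-1) + (-1)·(1) + (1)·(1) + (1)·(1) + (1)·(-1) + (1)·(-1) + (-1)·(-1) = 1 + -1 + -1 + 1 + 1 + -1 + -1 + 1 + 1 + -1 + -1 + 1 + 1 + -1 + -1 + 1 = 0.
So rows 2 and 1 are orthogonal; the diagonal entry equals n = 16.

(1,1) entry = 16; (2,1) entry = 0.


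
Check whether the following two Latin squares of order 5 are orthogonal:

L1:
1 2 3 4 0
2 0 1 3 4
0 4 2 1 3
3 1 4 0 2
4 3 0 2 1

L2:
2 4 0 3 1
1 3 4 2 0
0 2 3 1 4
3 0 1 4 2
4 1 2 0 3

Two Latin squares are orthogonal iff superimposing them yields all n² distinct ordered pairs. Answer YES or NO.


Form the n² = 25 superimposed pairs (L1[i][j], L2[i][j]), row by row (rows and columns indexed from 0):
row 0: (1,2) (2,4) (3,0) (4,3) (0,1)
row 1: (2,1) (0,3) (1,4) (3,2) (4,0)
row 2: (0,0) (4,2) (2,3) (1,1) (3,4)
row 3: (3,3) (1,0) (4,1) (0,4) (2,2)
row 4: (4,4) (3,1) (0,2) (2,0) (1,3)
Orthogonality requires all 25 pairs distinct.
Check by first coordinate: for each symbol s of L1, list the L2 entries in the n cells where L1 = s; they must all differ.
  L1 = 0: L2 entries (in reading order) 1, 3, 0, 4, 2 — all 5 distinct ✓
  L1 = 1: L2 entries (in reading order) 2, 4, 1, 0, 3 — all 5 distinct ✓
  L1 = 2: L2 entries (in reading order) 4, 1, 3, 2, 0 — all 5 distinct ✓
  L1 = 3: L2 entries (in reading order) 0, 2, 4, 3, 1 — all 5 distinct ✓
  L1 = 4: L2 entries (in reading order) 3, 0, 2, 1, 4 — all 5 distinct ✓
Every symbol of L1 meets every symbol of L2 exactly once, so all 25 pairs are distinct (25 of 25).
Conclusion: YES.

YES


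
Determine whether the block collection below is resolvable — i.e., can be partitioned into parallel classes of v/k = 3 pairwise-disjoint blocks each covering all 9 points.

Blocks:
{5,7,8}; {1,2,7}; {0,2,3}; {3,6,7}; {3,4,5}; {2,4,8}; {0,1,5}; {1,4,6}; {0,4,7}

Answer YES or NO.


v = 9, block size k = 3, number of blocks = 9.
For resolvability, blocks must partition into parallel classes of size v/k = 3.
Total blocks must therefore be a multiple of 3: 9 = 3·3 + 0 ⇒ divisible ✓.
Consider block {1,2,7}. The only other block(s) in the collection disjoint from it are {3,4,5} — just 1 block(s). Any parallel class containing {1,2,7} would need 2 other blocks each disjoint from it, so no parallel class of size 3 can contain {1,2,7}.
Since every block must belong to some parallel class in a resolution, the collection cannot be partitioned into parallel classes.
Resolvable? NO.

NO


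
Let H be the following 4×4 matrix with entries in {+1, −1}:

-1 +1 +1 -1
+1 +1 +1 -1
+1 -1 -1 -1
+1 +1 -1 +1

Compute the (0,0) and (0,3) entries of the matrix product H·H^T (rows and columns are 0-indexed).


Row 0 of H: [-1, 1, 1, -1].
Row 3 of H: [1, 1, -1, 1].
(H·H^T)[0][0] = Σ_j H[0][j]·H[0][j] = (-1)² + (1)² + (1)² + (-1)² = 1 + 1 + 1 + 1 = 4.
(H·H^T)[0][3] = Σ_j H[0][j]·H[3][j] = (-1)·(1) + (1)·(1) + (1)·(-1) + (-1)·(1) = -1 + 1 + -1 + -1 = -2.
Rows 0 and 3 are not orthogonal (dot product = -2 ≠ 0), so H is not a Hadamard matrix.

(0,0) entry = 4; (0,3) entry = -2.


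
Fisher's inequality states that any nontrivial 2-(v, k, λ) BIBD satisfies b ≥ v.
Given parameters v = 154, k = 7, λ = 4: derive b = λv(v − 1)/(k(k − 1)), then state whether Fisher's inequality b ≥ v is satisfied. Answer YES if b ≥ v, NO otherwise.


b = λv(v − 1)/(k(k − 1)) = 4·154·153/(7·6) = 94248/42 = 2244.
Compare with v = 154: b ≥ v, so Fisher's inequality holds.

YES


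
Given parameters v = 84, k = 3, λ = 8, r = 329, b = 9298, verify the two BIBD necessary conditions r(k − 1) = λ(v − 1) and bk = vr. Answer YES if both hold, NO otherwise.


Condition (i): r(k − 1) = 329·2 = 658; λ(v − 1) = 8·83 = 664. Match? NO.
Condition (ii): bk = 9298·3 = 27894; vr = 84·329 = 27636. Match? NO.
Both conditions hold? NO.

NO


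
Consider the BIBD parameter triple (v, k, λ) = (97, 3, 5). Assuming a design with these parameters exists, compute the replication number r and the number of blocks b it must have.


Any 2-(v, k, λ) BIBD satisfies two necessary conditions:
  (i)  Each point sits in r blocks, and counting incidences through any fixed point gives r(k − 1) = λ(v − 1), so r = λ(v − 1)/(k − 1).
  (ii) Total incidences bk = vr, so b = vr/k.
Step 1: r = λ(v − 1)/(k − 1) = 5·(97 − 1)/(3 − 1) = 5·96/2 = 480/2 = 240.
Step 2: b = vr/k = 97·240/3 = 23280/3 = 7760.
Check integrality: r = 240 ∈ Z ✓, b = 7760 ∈ Z ✓.
(These identities are necessary conditions: they determine r and b for any design with these parameters, but do not by themselves prove that one exists.)

r = 240, b = 7760.


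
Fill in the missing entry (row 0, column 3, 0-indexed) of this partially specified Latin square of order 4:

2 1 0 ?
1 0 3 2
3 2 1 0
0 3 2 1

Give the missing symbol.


Row 0 contains symbols [0, 1, 2] — missing [3].
Column 3 contains symbols [0, 1, 2] — missing [3].
The missing symbol must appear in both missing sets; intersection = [3].
Therefore the hidden value is 3.

Missing value = 3.


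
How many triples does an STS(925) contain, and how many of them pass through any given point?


An STS(v) is a 2-(v, 3, 1) BIBD: block size k = 3, λ = 1.
Replication: r(k − 1) = λ(v − 1) ⇒ r·2 = 925 − 1 = 924 ⇒ r = 462.
Block count: bk = vr ⇒ b·3 = 925·462 = 427350 ⇒ b = 142450.
(Check via b = v(v − 1)/6 = 925·924/6 = 854700/6 = 142450.)

r = 462, b = 142450.


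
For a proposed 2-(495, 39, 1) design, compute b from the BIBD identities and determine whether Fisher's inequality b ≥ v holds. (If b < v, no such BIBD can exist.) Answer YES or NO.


b = λv(v − 1)/(k(k − 1)) = 1·495·494/(39·38) = 244530/1482 = 165.
Compare with v = 495: b < v, so Fisher's inequality fails.

NO


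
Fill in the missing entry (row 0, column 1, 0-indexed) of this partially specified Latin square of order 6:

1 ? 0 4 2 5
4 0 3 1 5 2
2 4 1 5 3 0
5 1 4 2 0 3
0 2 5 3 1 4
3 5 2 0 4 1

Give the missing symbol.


Row 0 contains symbols [0, 1, 2, 4, 5] — missing [3].
Column 1 contains symbols [0, 1, 2, 4, 5] — missing [3].
The missing symbol must appear in both missing sets; intersection = [3].
Therefore the hidden value is 3.

Missing value = 3.


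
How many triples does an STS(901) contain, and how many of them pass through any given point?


An STS(v) is a 2-(v, 3, 1) BIBD: block size k = 3, λ = 1.
Replication: r(k − 1) = λ(v − 1) ⇒ r·2 = 901 − 1 = 900 ⇒ r = 450.
Block count: b = v(v − 1)/6 = 901·900/6 = 810900/6 = 135150.

r = 450, b = 135150.


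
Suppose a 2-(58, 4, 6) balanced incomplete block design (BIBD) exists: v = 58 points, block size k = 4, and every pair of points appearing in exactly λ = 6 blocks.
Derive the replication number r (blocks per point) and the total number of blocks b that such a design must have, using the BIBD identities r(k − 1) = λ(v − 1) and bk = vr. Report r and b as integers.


Any 2-(v, k, λ) BIBD satisfies two necessary conditions:
  (i)  Each point sits in r blocks, and counting incidences through any fixed point gives r(k − 1) = λ(v − 1), so r = λ(v − 1)/(k − 1).
  (ii) Total incidences bk = vr, so b = vr/k.
Step 1: r = λ(v − 1)/(k − 1) = 6·(58 − 1)/(4 − 1) = 6·57/3 = 342/3 = 114.
Step 2: b = vr/k = 58·114/4 = 6612/4 = 1653.
Check integrality: r = 114 ∈ Z ✓, b = 1653 ∈ Z ✓.
(These identities are necessary conditions: they determine r and b for any design with these parameters, but do not by themselves prove that one exists.)

r = 114, b = 1653.


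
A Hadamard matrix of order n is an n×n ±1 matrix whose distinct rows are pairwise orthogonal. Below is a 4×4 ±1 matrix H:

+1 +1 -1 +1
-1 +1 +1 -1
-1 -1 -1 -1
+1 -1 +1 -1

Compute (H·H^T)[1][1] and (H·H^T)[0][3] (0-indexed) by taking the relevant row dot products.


Row 0 of H: [1, 1, -1, 1].
Row 1 of H: [-1, 1, 1, -1].
Row 3 of H: [1, -1, 1, -1].
(H·H^T)[1][1] = Σ_j H[1][j]·H[1][j] = (-1)² + (1)² + (1)² + (-1)² = 1 + 1 + 1 + 1 = 4.
(H·H^T)[0][3] = Σ_j H[0][j]·H[3][j] = (1)·(1) + (1)·(-1) + (-1)·(1) + (1)·(-1) = 1 + -1 + -1 + -1 = -2.
Rows 0 and 3 are not orthogonal (dot product = -2 ≠ 0), so H is not a Hadamard matrix.

(1,1) entry = 4; (0,3) entry = -2.


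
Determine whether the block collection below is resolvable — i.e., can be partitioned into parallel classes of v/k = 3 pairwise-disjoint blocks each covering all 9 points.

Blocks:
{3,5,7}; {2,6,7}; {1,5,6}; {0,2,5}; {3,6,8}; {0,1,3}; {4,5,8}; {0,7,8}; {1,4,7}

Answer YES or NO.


v = 9, block size k = 3, number of blocks = 9.
For resolvability, blocks must partition into parallel classes of size v/k = 3.
Total blocks must therefore be a multiple of 3: 9 = 3·3 + 0 ⇒ divisible ✓.
Consider block {3,5,7}. It intersects every other block in the collection, so no parallel class of size 3 can contain it.
Since every block must belong to some parallel class in a resolution, the collection cannot be partitioned into parallel classes.
Resolvable? NO.

NO


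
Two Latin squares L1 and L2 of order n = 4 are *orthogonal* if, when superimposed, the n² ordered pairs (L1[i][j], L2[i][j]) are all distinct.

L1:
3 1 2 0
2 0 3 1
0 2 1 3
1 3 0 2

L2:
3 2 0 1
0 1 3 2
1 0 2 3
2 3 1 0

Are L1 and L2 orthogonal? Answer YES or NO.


Form the n² = 16 superimposed pairs (L1[i][j], L2[i][j]), row by row (rows and columns indexed from 0):
row 0: (3,3) (1,2) (2,0) (0,1)
row 1: (2,0) (0,1) (3,3) (1,2)
row 2: (0,1) (2,0) (1,2) (3,3)
row 3: (1,2) (3,3) (0,1) (2,0)
Orthogonality requires all 16 pairs distinct.
But the pair (2,0) repeats: cell (0,2) has L1 = 2, L2 = 0, and cell (1,0) has L1 = 2, L2 = 0.
A repeated pair means some other pair never occurs (only 4 distinct pairs out of 16), so the squares are not orthogonal.
Conclusion: NO.

NO


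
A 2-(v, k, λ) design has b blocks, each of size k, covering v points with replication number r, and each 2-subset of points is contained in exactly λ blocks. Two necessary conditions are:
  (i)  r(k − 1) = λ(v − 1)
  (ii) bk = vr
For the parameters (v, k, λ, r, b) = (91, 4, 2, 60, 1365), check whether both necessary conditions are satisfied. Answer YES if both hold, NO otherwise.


Condition (i): r(k − 1) = 60·3 = 180; λ(v − 1) = 2·90 = 180. Match? YES.
Condition (ii): bk = 1365·4 = 5460; vr = 91·60 = 5460. Match? YES.
Both conditions hold? YES.

YES


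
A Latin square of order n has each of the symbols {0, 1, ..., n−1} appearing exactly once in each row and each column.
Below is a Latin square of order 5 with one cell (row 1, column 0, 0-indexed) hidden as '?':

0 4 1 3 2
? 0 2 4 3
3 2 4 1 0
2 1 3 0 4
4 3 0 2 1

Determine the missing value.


Row 1 contains symbols [0, 2, 3, 4] — missing [1].
Column 0 contains symbols [0, 2, 3, 4] — missing [1].
The missing symbol must appear in both missing sets; intersection = [1].
Therefore the hidden value is 1.

Missing value = 1.
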